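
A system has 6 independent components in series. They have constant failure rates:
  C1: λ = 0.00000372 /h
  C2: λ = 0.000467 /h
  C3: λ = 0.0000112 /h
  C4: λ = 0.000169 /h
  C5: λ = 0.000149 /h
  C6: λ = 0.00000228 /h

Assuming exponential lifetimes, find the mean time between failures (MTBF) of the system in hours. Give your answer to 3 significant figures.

Series of exponential components: λ_sys = Σ λ_i
λ_sys = 0.00000372 + 0.000467 + 0.0000112 + 0.000169 + 0.000149 + 0.00000228 = 8.0220e-04 /h
MTBF = 1 / λ_sys = 1250 h

1250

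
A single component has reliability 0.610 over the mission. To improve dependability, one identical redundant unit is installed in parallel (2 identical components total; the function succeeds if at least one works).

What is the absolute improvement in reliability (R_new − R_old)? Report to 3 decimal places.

0.238

R_before = 0.610
R_after = 1 − (1 − 0.610)^2 = 0.848
ΔR = 0.848 − 0.610 = 0.238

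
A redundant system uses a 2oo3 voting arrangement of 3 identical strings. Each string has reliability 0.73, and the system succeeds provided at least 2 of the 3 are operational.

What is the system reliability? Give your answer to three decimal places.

R = Σ_{i=2}^{3} C(3,i) p^i (1−p)^{3−i} with p = 0.73
C(3,2)·0.73^2·0.27^1 = 0.43165
C(3,3)·0.73^3·0.27^0 = 0.38902
Sum = 0.821

0.821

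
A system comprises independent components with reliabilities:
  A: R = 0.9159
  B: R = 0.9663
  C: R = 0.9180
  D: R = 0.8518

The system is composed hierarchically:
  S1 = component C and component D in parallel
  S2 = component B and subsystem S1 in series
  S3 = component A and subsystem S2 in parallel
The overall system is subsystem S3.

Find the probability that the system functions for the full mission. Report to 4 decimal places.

Parallel (C and D): 1 − (1 − 0.918000)(1 − 0.851800) = 0.987848
Series (B and [0.987848]): 0.966300 × 0.987848 = 0.954558
Parallel (A and [0.954558]): 1 − (1 − 0.915900)(1 − 0.954558) = 0.9962

0.9962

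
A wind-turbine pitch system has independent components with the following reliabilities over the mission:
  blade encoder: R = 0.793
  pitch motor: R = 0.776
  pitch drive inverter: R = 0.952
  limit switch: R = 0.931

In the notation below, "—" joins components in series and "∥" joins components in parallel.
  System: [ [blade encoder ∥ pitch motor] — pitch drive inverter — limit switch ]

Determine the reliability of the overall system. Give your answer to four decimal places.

0.8452

Parallel (blade encoder and pitch motor): 1 − (1 − 0.793000)(1 − 0.776000) = 0.953632
Series ([0.953632], pitch drive inverter, and limit switch): 0.953632 × 0.952000 × 0.931000 = 0.8452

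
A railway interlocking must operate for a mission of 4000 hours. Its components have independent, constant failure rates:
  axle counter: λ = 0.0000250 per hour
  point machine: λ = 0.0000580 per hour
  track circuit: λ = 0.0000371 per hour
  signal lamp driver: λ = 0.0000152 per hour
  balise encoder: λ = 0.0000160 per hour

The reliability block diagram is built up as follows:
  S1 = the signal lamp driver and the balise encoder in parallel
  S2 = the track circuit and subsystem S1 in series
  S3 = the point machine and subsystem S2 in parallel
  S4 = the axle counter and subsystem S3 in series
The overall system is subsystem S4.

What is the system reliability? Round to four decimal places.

0.8784

R(axle counter) = exp(−0.0000250 × 4000) = 0.904837
R(point machine) = exp(−0.0000580 × 4000) = 0.792946
R(track circuit) = exp(−0.0000371 × 4000) = 0.862086
R(signal lamp driver) = exp(−0.0000152 × 4000) = 0.941011
R(balise encoder) = exp(−0.0000160 × 4000) = 0.938005
Parallel (signal lamp driver and balise encoder): 1 − (1 − 0.941011)(1 − 0.938005) = 0.996343
Series (track circuit and [0.996343]): 0.862086 × 0.996343 = 0.858933
Parallel (point machine and [0.858933]): 1 − (1 − 0.792946)(1 − 0.858933) = 0.970792
Series (axle counter and [0.970792]): 0.904837 × 0.970792 = 0.8784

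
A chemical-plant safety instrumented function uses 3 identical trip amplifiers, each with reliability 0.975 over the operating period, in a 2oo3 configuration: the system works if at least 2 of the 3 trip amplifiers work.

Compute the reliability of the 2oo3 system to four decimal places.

R = Σ_{i=2}^{3} C(3,i) p^i (1−p)^{3−i} with p = 0.975
C(3,2)·0.975^2·0.025^1 = 0.071297
C(3,3)·0.975^3·0.025^0 = 0.926859
Sum = 0.9982

0.9982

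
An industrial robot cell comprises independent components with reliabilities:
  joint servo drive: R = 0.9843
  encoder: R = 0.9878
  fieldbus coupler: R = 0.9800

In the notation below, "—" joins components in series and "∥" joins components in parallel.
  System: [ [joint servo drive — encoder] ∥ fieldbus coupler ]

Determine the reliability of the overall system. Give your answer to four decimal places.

0.9994

Series (joint servo drive and encoder): 0.984300 × 0.987800 = 0.972292
Parallel ([0.972292] and fieldbus coupler): 1 − (1 − 0.972292)(1 − 0.980000) = 0.9994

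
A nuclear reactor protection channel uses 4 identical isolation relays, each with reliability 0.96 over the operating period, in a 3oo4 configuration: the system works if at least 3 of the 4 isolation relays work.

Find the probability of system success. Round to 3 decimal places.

0.991

R = Σ_{i=3}^{4} C(4,i) p^i (1−p)^{4−i} with p = 0.96
C(4,3)·0.96^3·0.04^1 = 0.14156
C(4,4)·0.96^4·0.04^0 = 0.84935
Sum = 0.991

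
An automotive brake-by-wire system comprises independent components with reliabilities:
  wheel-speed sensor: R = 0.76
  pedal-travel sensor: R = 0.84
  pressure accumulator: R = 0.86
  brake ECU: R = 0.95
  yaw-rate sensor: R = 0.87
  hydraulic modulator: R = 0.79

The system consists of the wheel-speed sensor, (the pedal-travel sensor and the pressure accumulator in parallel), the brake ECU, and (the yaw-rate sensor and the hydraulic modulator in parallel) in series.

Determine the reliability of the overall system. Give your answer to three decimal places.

0.687

Parallel (pedal-travel sensor and pressure accumulator): 1 − (1 − 0.84000)(1 − 0.86000) = 0.97760
Parallel (yaw-rate sensor and hydraulic modulator): 1 − (1 − 0.87000)(1 − 0.79000) = 0.97270
Series (wheel-speed sensor, [0.97760], brake ECU, and [0.97270]): 0.76000 × 0.97760 × 0.95000 × 0.97270 = 0.687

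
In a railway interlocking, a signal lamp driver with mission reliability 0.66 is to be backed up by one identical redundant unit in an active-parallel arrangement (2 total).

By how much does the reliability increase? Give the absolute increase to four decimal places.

0.2244

R_before = 0.66
R_after = 1 − (1 − 0.66)^2 = 0.8844
ΔR = 0.8844 − 0.66 = 0.2244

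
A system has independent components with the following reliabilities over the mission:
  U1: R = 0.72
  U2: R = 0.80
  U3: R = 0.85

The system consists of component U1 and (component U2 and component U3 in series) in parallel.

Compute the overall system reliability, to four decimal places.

Series (U2 and U3): 0.800000 × 0.850000 = 0.680000
Parallel (U1 and [0.680000]): 1 − (1 − 0.720000)(1 − 0.680000) = 0.9104

0.9104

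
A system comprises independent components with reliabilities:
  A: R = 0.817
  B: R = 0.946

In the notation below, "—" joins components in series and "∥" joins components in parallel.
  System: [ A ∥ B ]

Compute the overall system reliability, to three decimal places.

Parallel (A and B): 1 − (1 − 0.81700)(1 − 0.94600) = 0.990

0.990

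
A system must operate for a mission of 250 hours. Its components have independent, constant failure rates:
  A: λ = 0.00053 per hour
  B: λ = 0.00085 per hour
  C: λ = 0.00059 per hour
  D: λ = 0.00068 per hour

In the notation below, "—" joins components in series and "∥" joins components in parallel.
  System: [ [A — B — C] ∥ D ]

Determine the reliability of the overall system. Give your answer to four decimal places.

0.9392

R(A) = exp(−0.00053 × 250) = 0.875903
R(B) = exp(−0.00085 × 250) = 0.808560
R(C) = exp(−0.00059 × 250) = 0.862862
R(D) = exp(−0.00068 × 250) = 0.843665
Series (A, B, and C): 0.875903 × 0.808560 × 0.862862 = 0.611096
Parallel ([0.611096] and D): 1 − (1 − 0.611096)(1 − 0.843665) = 0.9392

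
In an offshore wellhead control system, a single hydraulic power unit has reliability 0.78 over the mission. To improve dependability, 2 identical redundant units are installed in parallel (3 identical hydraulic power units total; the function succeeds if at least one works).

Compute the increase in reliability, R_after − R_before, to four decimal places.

R_before = 0.78
R_after = 1 − (1 − 0.78)^3 = 0.9894
ΔR = 0.9894 − 0.78 = 0.2094

0.2094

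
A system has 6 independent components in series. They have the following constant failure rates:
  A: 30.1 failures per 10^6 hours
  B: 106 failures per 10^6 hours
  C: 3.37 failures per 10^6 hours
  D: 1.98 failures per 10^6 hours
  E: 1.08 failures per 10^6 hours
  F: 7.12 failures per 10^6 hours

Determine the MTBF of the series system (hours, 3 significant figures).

6680

Series of exponential components: λ_sys = Σ λ_i
λ_sys = 0.0000301 + 0.000106 + 0.00000337 + 0.00000198 + 0.00000108 + 0.00000712 = 1.4965e-04 /h
MTBF = 1 / λ_sys = 6680 h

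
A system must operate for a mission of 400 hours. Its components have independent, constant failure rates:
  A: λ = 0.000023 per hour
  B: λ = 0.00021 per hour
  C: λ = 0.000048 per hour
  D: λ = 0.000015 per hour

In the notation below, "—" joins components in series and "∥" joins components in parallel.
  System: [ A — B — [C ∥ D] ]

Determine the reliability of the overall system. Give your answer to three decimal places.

R(A) = exp(−0.000023 × 400) = 0.99084
R(B) = exp(−0.00021 × 400) = 0.91943
R(C) = exp(−0.000048 × 400) = 0.98098
R(D) = exp(−0.000015 × 400) = 0.99402
Parallel (C and D): 1 − (1 − 0.98098)(1 − 0.99402) = 0.99989
Series (A, B, and [0.99989]): 0.99084 × 0.91943 × 0.99989 = 0.911

0.911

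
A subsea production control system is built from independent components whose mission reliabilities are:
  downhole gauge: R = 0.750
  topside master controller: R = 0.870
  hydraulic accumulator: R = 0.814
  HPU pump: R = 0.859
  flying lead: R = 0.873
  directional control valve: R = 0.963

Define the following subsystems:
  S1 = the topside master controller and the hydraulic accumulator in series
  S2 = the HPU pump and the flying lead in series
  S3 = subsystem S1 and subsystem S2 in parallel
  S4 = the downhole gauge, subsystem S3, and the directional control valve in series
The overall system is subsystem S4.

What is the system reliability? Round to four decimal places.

0.6695

Series (topside master controller and hydraulic accumulator): 0.870000 × 0.814000 = 0.708180
Series (HPU pump and flying lead): 0.859000 × 0.873000 = 0.749907
Parallel ([0.708180] and [0.749907]): 1 − (1 − 0.708180)(1 − 0.749907) = 0.927018
Series (downhole gauge, [0.927018], and directional control valve): 0.750000 × 0.927018 × 0.963000 = 0.6695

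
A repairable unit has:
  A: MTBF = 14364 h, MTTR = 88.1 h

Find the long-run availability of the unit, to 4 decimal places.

A(A) = MTBF/(MTBF+MTTR) = 14364/(14364+88.1) = 0.9939

0.9939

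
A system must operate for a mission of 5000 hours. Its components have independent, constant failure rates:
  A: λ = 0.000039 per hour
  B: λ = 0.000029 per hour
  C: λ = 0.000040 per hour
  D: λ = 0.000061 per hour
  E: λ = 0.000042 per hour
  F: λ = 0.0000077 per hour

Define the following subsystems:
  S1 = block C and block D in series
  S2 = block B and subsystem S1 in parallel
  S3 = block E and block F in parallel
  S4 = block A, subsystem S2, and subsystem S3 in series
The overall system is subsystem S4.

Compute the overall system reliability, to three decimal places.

R(A) = exp(−0.000039 × 5000) = 0.82283
R(B) = exp(−0.000029 × 5000) = 0.86502
R(C) = exp(−0.000040 × 5000) = 0.81873
R(D) = exp(−0.000061 × 5000) = 0.73712
R(E) = exp(−0.000042 × 5000) = 0.81058
R(F) = exp(−0.0000077 × 5000) = 0.96223
Series (C and D): 0.81873 × 0.73712 = 0.60350
Parallel (B and [0.60350]): 1 − (1 − 0.86502)(1 − 0.60350) = 0.94648
Parallel (E and F): 1 − (1 − 0.81058)(1 − 0.96223) = 0.99285
Series (A, [0.94648], and [0.99285]): 0.82283 × 0.94648 × 0.99285 = 0.773

0.773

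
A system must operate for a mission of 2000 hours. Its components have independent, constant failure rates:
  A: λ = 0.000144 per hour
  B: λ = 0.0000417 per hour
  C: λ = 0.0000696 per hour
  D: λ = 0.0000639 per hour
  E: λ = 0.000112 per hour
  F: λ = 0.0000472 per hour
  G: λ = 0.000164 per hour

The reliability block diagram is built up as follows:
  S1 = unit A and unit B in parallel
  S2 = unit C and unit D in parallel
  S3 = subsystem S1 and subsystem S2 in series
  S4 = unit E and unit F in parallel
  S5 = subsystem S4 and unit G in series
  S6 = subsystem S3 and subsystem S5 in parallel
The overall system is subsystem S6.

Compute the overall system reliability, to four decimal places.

R(A) = exp(−0.000144 × 2000) = 0.749762
R(B) = exp(−0.0000417 × 2000) = 0.919983
R(C) = exp(−0.0000696 × 2000) = 0.870054
R(D) = exp(−0.0000639 × 2000) = 0.880029
R(E) = exp(−0.000112 × 2000) = 0.799315
R(F) = exp(−0.0000472 × 2000) = 0.909919
R(G) = exp(−0.000164 × 2000) = 0.720363
Parallel (A and B): 1 − (1 − 0.749762)(1 − 0.919983) = 0.979977
Parallel (C and D): 1 − (1 − 0.870054)(1 − 0.880029) = 0.984410
Series ([0.979977] and [0.984410]): 0.979977 × 0.984410 = 0.964699
Parallel (E and F): 1 − (1 − 0.799315)(1 − 0.909919) = 0.981922
Series ([0.981922] and G): 0.981922 × 0.720363 = 0.707340
Parallel ([0.964699] and [0.707340]): 1 − (1 − 0.964699)(1 − 0.707340) = 0.9897

0.9897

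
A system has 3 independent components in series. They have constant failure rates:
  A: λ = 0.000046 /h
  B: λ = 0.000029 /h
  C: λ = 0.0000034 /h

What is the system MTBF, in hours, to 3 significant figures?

12800

Series of exponential components: λ_sys = Σ λ_i
λ_sys = 0.000046 + 0.000029 + 0.0000034 = 7.8400e-05 /h
MTBF = 1 / λ_sys = 12800 h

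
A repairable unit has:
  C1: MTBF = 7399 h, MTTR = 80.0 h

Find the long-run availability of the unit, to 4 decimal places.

A(C1) = MTBF/(MTBF+MTTR) = 7399/(7399+80.0) = 0.9893

0.9893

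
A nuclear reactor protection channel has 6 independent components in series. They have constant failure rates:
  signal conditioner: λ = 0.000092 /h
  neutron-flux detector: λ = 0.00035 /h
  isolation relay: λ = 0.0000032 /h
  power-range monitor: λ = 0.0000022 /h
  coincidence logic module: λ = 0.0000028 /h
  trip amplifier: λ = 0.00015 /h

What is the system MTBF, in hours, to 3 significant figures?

Series of exponential components: λ_sys = Σ λ_i
λ_sys = 0.000092 + 0.00035 + 0.0000032 + 0.0000022 + 0.0000028 + 0.00015 = 6.0020e-04 /h
MTBF = 1 / λ_sys = 1670 h

1670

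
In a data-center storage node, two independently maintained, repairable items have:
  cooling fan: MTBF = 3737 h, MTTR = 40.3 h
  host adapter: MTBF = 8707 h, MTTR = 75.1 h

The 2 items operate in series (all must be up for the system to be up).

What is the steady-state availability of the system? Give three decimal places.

0.981

A(cooling fan) = MTBF/(MTBF+MTTR) = 3737/(3737+40.3) = 0.989331
A(host adapter) = MTBF/(MTBF+MTTR) = 8707/(8707+75.1) = 0.991449
Series availability: 0.989331 × 0.991449 = 0.981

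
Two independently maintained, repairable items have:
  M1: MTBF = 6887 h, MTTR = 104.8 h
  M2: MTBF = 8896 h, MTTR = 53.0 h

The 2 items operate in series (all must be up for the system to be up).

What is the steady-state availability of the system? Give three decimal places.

0.979

A(M1) = MTBF/(MTBF+MTTR) = 6887/(6887+104.8) = 0.985011
A(M2) = MTBF/(MTBF+MTTR) = 8896/(8896+53.0) = 0.994078
Series availability: 0.985011 × 0.994078 = 0.979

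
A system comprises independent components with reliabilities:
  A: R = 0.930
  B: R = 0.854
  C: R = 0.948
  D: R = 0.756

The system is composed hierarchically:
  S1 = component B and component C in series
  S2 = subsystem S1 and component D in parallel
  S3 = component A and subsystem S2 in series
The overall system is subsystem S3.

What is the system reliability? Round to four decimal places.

Series (B and C): 0.854000 × 0.948000 = 0.809592
Parallel ([0.809592] and D): 1 − (1 − 0.809592)(1 − 0.756000) = 0.953540
Series (A and [0.953540]): 0.930000 × 0.953540 = 0.8868

0.8868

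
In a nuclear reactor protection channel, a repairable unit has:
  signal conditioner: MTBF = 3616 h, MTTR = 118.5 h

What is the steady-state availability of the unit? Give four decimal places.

A(signal conditioner) = MTBF/(MTBF+MTTR) = 3616/(3616+118.5) = 0.9683

0.9683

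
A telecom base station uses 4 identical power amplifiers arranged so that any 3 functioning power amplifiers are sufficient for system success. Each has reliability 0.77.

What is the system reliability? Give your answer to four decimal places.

R = Σ_{i=3}^{4} C(4,i) p^i (1−p)^{4−i} with p = 0.77
C(4,3)·0.77^3·0.23^1 = 0.420010
C(4,4)·0.77^4·0.23^0 = 0.351530
Sum = 0.7715

0.7715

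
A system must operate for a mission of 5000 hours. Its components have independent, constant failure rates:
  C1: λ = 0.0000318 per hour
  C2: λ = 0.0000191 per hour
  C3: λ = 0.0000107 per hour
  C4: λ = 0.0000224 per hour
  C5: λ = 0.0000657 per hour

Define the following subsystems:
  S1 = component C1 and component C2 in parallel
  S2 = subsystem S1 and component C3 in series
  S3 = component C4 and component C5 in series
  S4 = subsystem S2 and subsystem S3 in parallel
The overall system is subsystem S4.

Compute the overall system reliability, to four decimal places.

R(C1) = exp(−0.0000318 × 5000) = 0.852996
R(C2) = exp(−0.0000191 × 5000) = 0.908918
R(C3) = exp(−0.0000107 × 5000) = 0.947906
R(C4) = exp(−0.0000224 × 5000) = 0.894044
R(C5) = exp(−0.0000657 × 5000) = 0.720003
Parallel (C1 and C2): 1 − (1 − 0.852996)(1 − 0.908918) = 0.986611
Series ([0.986611] and C3): 0.986611 × 0.947906 = 0.935214
Series (C4 and C5): 0.894044 × 0.720003 = 0.643714
Parallel ([0.935214] and [0.643714]): 1 − (1 − 0.935214)(1 − 0.643714) = 0.9769

0.9769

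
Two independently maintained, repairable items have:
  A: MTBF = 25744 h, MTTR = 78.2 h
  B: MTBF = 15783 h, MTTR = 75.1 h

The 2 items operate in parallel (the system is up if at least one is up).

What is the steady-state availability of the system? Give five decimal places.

A(A) = MTBF/(MTBF+MTTR) = 25744/(25744+78.2) = 0.996972
A(B) = MTBF/(MTBF+MTTR) = 15783/(15783+75.1) = 0.995264
Parallel availability: 1 − (1 − 0.996972)(1 − 0.995264) = 0.99999

0.99999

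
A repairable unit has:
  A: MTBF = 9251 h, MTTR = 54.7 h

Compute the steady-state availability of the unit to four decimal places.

0.9941

A(A) = MTBF/(MTBF+MTTR) = 9251/(9251+54.7) = 0.9941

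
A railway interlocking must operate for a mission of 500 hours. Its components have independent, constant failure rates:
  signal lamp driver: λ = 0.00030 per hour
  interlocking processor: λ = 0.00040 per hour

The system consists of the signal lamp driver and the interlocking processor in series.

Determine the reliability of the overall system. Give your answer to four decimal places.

R(signal lamp driver) = exp(−0.00030 × 500) = 0.860708
R(interlocking processor) = exp(−0.00040 × 500) = 0.818731
Series (signal lamp driver and interlocking processor): 0.860708 × 0.818731 = 0.7047

0.7047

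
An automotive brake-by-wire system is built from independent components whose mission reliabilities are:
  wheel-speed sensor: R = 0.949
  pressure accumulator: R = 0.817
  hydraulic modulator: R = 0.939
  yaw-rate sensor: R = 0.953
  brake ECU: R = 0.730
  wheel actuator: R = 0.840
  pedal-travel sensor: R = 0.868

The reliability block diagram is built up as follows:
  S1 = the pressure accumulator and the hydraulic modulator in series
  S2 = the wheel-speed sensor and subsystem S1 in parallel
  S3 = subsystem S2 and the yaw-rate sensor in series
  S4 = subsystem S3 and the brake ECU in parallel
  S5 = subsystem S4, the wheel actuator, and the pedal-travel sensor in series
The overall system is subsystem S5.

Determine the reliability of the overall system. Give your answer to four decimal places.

Series (pressure accumulator and hydraulic modulator): 0.817000 × 0.939000 = 0.767163
Parallel (wheel-speed sensor and [0.767163]): 1 − (1 − 0.949000)(1 − 0.767163) = 0.988125
Series ([0.988125] and yaw-rate sensor): 0.988125 × 0.953000 = 0.941683
Parallel ([0.941683] and brake ECU): 1 − (1 − 0.941683)(1 − 0.730000) = 0.984254
Series ([0.984254], wheel actuator, and pedal-travel sensor): 0.984254 × 0.840000 × 0.868000 = 0.7176

0.7176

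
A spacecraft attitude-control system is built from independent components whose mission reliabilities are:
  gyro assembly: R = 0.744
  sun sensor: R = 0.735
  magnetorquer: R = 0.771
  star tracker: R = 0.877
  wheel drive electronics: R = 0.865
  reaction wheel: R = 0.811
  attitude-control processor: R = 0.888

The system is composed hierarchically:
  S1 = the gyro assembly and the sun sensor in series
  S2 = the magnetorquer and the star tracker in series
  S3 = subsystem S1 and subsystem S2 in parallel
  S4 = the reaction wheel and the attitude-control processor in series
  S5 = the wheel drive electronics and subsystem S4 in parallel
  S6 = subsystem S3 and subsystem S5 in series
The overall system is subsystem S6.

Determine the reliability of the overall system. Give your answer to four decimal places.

0.8210

Series (gyro assembly and sun sensor): 0.744000 × 0.735000 = 0.546840
Series (magnetorquer and star tracker): 0.771000 × 0.877000 = 0.676167
Parallel ([0.546840] and [0.676167]): 1 − (1 − 0.546840)(1 − 0.676167) = 0.853252
Series (reaction wheel and attitude-control processor): 0.811000 × 0.888000 = 0.720168
Parallel (wheel drive electronics and [0.720168]): 1 − (1 − 0.865000)(1 − 0.720168) = 0.962223
Series ([0.853252] and [0.962223]): 0.853252 × 0.962223 = 0.8210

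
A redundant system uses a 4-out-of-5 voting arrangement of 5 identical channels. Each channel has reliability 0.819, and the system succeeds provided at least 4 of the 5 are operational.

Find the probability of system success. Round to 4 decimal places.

R = Σ_{i=4}^{5} C(5,i) p^i (1−p)^{5−i} with p = 0.819
C(5,4)·0.819^4·0.181^1 = 0.407178
C(5,5)·0.819^5·0.181^0 = 0.368485
Sum = 0.7757

0.7757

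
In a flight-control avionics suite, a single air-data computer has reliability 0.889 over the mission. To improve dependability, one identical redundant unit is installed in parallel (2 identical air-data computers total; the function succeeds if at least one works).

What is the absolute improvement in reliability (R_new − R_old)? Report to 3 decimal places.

0.099

R_before = 0.889
R_after = 1 − (1 − 0.889)^2 = 0.988
ΔR = 0.988 − 0.889 = 0.099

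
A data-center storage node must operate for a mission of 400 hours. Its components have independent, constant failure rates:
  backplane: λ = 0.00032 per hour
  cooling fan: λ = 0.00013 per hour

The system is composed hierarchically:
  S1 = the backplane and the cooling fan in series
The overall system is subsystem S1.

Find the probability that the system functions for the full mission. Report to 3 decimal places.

R(backplane) = exp(−0.00032 × 400) = 0.87985
R(cooling fan) = exp(−0.00013 × 400) = 0.94933
Series (backplane and cooling fan): 0.87985 × 0.94933 = 0.835

0.835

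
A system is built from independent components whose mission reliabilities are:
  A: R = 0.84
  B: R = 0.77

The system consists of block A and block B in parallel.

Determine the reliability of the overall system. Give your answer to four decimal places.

Parallel (A and B): 1 − (1 − 0.840000)(1 − 0.770000) = 0.9632

0.9632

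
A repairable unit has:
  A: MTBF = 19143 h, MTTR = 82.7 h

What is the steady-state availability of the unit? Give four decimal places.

0.9957

A(A) = MTBF/(MTBF+MTTR) = 19143/(19143+82.7) = 0.9957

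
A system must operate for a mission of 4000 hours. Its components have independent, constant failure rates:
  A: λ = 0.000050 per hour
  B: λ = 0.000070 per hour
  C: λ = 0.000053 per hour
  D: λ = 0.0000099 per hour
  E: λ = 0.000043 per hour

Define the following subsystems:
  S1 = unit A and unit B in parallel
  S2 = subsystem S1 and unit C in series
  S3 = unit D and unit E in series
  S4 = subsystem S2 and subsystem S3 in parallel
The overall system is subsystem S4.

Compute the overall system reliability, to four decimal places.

0.9567

R(A) = exp(−0.000050 × 4000) = 0.818731
R(B) = exp(−0.000070 × 4000) = 0.755784
R(C) = exp(−0.000053 × 4000) = 0.808965
R(D) = exp(−0.0000099 × 4000) = 0.961174
R(E) = exp(−0.000043 × 4000) = 0.841979
Parallel (A and B): 1 − (1 − 0.818731)(1 − 0.755784) = 0.955731
Series ([0.955731] and C): 0.955731 × 0.808965 = 0.773153
Series (D and E): 0.961174 × 0.841979 = 0.809288
Parallel ([0.773153] and [0.809288]): 1 − (1 − 0.773153)(1 − 0.809288) = 0.9567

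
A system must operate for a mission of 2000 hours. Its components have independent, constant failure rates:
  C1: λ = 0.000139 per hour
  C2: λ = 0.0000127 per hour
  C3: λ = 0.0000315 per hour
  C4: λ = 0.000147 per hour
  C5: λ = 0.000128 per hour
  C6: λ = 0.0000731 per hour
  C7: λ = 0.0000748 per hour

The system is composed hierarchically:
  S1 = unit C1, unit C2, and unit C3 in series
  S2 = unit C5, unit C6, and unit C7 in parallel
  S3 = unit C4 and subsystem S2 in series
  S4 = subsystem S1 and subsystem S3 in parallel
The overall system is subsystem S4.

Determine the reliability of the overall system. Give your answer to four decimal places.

R(C1) = exp(−0.000139 × 2000) = 0.757297
R(C2) = exp(−0.0000127 × 2000) = 0.974920
R(C3) = exp(−0.0000315 × 2000) = 0.938943
R(C4) = exp(−0.000147 × 2000) = 0.745276
R(C5) = exp(−0.000128 × 2000) = 0.774142
R(C6) = exp(−0.0000731 × 2000) = 0.863985
R(C7) = exp(−0.0000748 × 2000) = 0.861052
Series (C1, C2, and C3): 0.757297 × 0.974920 × 0.938943 = 0.693225
Parallel (C5, C6, and C7): 1 − (1 − 0.774142)(1 − 0.863985)(1 − 0.861052) = 0.995732
Series (C4 and [0.995732]): 0.745276 × 0.995732 = 0.742095
Parallel ([0.693225] and [0.742095]): 1 − (1 − 0.693225)(1 − 0.742095) = 0.9209

0.9209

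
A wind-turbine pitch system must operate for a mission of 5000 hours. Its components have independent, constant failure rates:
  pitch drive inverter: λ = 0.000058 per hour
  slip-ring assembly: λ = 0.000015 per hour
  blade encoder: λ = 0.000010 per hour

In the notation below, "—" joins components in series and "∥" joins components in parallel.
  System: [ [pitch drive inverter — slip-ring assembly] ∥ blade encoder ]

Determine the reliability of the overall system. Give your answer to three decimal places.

0.985

R(pitch drive inverter) = exp(−0.000058 × 5000) = 0.74826
R(slip-ring assembly) = exp(−0.000015 × 5000) = 0.92774
R(blade encoder) = exp(−0.000010 × 5000) = 0.95123
Series (pitch drive inverter and slip-ring assembly): 0.74826 × 0.92774 = 0.69419
Parallel ([0.69419] and blade encoder): 1 − (1 − 0.69419)(1 − 0.95123) = 0.985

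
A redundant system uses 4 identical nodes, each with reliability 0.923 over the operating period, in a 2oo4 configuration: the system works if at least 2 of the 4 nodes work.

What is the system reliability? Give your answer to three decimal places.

0.998

R = Σ_{i=2}^{4} C(4,i) p^i (1−p)^{4−i} with p = 0.923
C(4,2)·0.923^2·0.077^2 = 0.03031
C(4,3)·0.923^3·0.077^1 = 0.24219
C(4,4)·0.923^4·0.077^0 = 0.72578
Sum = 0.998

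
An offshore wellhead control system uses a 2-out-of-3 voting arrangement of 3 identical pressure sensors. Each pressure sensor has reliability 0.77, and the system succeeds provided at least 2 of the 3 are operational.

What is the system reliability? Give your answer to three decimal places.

0.866

R = Σ_{i=2}^{3} C(3,i) p^i (1−p)^{3−i} with p = 0.77
C(3,2)·0.77^2·0.23^1 = 0.40910
C(3,3)·0.77^3·0.23^0 = 0.45653
Sum = 0.866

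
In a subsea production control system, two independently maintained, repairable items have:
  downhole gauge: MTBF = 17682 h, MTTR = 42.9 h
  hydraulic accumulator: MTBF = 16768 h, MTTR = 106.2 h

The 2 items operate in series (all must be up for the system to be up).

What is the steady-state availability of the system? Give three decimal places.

A(downhole gauge) = MTBF/(MTBF+MTTR) = 17682/(17682+42.9) = 0.997580
A(hydraulic accumulator) = MTBF/(MTBF+MTTR) = 16768/(16768+106.2) = 0.993706
Series availability: 0.997580 × 0.993706 = 0.991

0.991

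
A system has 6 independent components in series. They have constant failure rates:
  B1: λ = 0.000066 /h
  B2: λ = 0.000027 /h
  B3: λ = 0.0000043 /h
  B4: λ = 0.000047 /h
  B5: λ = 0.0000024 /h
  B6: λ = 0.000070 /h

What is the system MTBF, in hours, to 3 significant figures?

Series of exponential components: λ_sys = Σ λ_i
λ_sys = 0.000066 + 0.000027 + 0.0000043 + 0.000047 + 0.0000024 + 0.000070 = 2.1670e-04 /h
MTBF = 1 / λ_sys = 4610 h

4610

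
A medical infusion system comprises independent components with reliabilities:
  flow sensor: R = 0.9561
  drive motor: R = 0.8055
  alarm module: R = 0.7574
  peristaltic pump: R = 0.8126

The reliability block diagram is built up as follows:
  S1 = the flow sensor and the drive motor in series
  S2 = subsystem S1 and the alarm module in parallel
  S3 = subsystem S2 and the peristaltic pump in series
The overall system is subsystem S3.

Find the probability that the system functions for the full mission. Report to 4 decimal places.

0.7673

Series (flow sensor and drive motor): 0.956100 × 0.805500 = 0.770139
Parallel ([0.770139] and alarm module): 1 − (1 − 0.770139)(1 − 0.757400) = 0.944236
Series ([0.944236] and peristaltic pump): 0.944236 × 0.812600 = 0.7673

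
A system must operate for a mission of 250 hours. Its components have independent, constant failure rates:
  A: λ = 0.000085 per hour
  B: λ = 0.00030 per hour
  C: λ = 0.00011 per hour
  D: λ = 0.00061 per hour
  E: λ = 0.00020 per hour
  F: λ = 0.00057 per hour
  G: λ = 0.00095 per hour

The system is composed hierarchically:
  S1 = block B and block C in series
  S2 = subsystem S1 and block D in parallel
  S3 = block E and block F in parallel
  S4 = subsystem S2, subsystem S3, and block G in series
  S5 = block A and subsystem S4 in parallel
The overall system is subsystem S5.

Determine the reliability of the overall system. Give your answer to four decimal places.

R(A) = exp(−0.000085 × 250) = 0.978974
R(B) = exp(−0.00030 × 250) = 0.927743
R(C) = exp(−0.00011 × 250) = 0.972875
R(D) = exp(−0.00061 × 250) = 0.858559
R(E) = exp(−0.00020 × 250) = 0.951229
R(F) = exp(−0.00057 × 250) = 0.867188
R(G) = exp(−0.00095 × 250) = 0.788597
Series (B and C): 0.927743 × 0.972875 = 0.902578
Parallel ([0.902578] and D): 1 − (1 − 0.902578)(1 − 0.858559) = 0.986221
Parallel (E and F): 1 − (1 − 0.951229)(1 − 0.867188) = 0.993523
Series ([0.986221], [0.993523], and G): 0.986221 × 0.993523 × 0.788597 = 0.772694
Parallel (A and [0.772694]): 1 − (1 − 0.978974)(1 − 0.772694) = 0.9952

0.9952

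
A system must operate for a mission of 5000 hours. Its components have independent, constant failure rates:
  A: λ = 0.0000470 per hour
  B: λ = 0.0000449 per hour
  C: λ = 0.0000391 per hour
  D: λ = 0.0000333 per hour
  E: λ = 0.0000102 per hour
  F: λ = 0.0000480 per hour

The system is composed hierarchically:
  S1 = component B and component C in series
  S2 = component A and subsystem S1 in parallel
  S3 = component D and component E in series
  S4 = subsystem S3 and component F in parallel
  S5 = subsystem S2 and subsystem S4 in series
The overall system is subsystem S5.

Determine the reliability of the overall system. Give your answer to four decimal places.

R(A) = exp(−0.0000470 × 5000) = 0.790571
R(B) = exp(−0.0000449 × 5000) = 0.798916
R(C) = exp(−0.0000391 × 5000) = 0.822423
R(D) = exp(−0.0000333 × 5000) = 0.846623
R(E) = exp(−0.0000102 × 5000) = 0.950279
R(F) = exp(−0.0000480 × 5000) = 0.786628
Series (B and C): 0.798916 × 0.822423 = 0.657047
Parallel (A and [0.657047]): 1 − (1 − 0.790571)(1 − 0.657047) = 0.928176
Series (D and E): 0.846623 × 0.950279 = 0.804528
Parallel ([0.804528] and F): 1 − (1 − 0.804528)(1 − 0.786628) = 0.958292
Series ([0.928176] and [0.958292]): 0.928176 × 0.958292 = 0.8895

0.8895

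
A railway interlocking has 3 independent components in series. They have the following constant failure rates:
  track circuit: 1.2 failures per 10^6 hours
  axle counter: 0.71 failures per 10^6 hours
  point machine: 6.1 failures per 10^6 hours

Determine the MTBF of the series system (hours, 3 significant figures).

125000

Series of exponential components: λ_sys = Σ λ_i
λ_sys = 0.0000012 + 0.00000071 + 0.0000061 = 8.0100e-06 /h
MTBF = 1 / λ_sys = 125000 h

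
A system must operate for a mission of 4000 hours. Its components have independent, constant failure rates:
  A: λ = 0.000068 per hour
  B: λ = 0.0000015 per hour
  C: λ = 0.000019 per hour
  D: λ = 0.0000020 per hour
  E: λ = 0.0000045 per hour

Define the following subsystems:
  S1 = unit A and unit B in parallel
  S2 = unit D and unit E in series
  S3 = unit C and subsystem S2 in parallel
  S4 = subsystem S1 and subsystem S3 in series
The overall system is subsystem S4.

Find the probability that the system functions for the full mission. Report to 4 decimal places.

0.9967

R(A) = exp(−0.000068 × 4000) = 0.761854
R(B) = exp(−0.0000015 × 4000) = 0.994018
R(C) = exp(−0.000019 × 4000) = 0.926816
R(D) = exp(−0.0000020 × 4000) = 0.992032
R(E) = exp(−0.0000045 × 4000) = 0.982161
Parallel (A and B): 1 − (1 − 0.761854)(1 − 0.994018) = 0.998575
Series (D and E): 0.992032 × 0.982161 = 0.974335
Parallel (C and [0.974335]): 1 − (1 − 0.926816)(1 − 0.974335) = 0.998122
Series ([0.998575] and [0.998122]): 0.998575 × 0.998122 = 0.9967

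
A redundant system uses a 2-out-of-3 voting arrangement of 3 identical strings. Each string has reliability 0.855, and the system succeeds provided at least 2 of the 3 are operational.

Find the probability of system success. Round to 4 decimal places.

R = Σ_{i=2}^{3} C(3,i) p^i (1−p)^{3−i} with p = 0.855
C(3,2)·0.855^2·0.145^1 = 0.317996
C(3,3)·0.855^3·0.145^0 = 0.625026
Sum = 0.9430

0.9430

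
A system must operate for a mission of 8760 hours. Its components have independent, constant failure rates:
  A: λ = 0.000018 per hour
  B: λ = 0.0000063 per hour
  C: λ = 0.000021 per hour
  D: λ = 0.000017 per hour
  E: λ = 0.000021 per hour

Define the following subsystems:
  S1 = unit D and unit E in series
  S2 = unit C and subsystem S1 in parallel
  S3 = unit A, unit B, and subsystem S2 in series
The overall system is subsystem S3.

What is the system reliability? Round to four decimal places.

0.7698

R(A) = exp(−0.000018 × 8760) = 0.854123
R(B) = exp(−0.0000063 × 8760) = 0.946307
R(C) = exp(−0.000021 × 8760) = 0.831969
R(D) = exp(−0.000017 × 8760) = 0.861638
R(E) = exp(−0.000021 × 8760) = 0.831969
Series (D and E): 0.861638 × 0.831969 = 0.716856
Parallel (C and [0.716856]): 1 − (1 − 0.831969)(1 − 0.716856) = 0.952423
Series (A, B, and [0.952423]): 0.854123 × 0.946307 × 0.952423 = 0.7698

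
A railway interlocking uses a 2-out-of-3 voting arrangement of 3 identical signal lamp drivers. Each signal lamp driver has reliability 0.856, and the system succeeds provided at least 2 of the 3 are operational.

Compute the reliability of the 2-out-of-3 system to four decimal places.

R = Σ_{i=2}^{3} C(3,i) p^i (1−p)^{3−i} with p = 0.856
C(3,2)·0.856^2·0.144^1 = 0.316542
C(3,3)·0.856^3·0.144^0 = 0.627222
Sum = 0.9438

0.9438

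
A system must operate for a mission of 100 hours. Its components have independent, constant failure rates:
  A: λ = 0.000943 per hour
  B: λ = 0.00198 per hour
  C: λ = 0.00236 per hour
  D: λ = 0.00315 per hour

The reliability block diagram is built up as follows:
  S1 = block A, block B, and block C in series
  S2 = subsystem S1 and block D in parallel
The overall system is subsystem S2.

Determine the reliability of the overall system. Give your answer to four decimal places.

R(A) = exp(−0.000943 × 100) = 0.910010
R(B) = exp(−0.00198 × 100) = 0.820370
R(C) = exp(−0.00236 × 100) = 0.789781
R(D) = exp(−0.00315 × 100) = 0.729789
Series (A, B, and C): 0.910010 × 0.820370 × 0.789781 = 0.589607
Parallel ([0.589607] and D): 1 − (1 − 0.589607)(1 − 0.729789) = 0.8891

0.8891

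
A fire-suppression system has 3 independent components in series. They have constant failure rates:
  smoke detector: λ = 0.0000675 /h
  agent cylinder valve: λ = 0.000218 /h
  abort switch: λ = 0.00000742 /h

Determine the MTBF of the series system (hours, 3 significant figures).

Series of exponential components: λ_sys = Σ λ_i
λ_sys = 0.0000675 + 0.000218 + 0.00000742 = 2.9292e-04 /h
MTBF = 1 / λ_sys = 3410 h

3410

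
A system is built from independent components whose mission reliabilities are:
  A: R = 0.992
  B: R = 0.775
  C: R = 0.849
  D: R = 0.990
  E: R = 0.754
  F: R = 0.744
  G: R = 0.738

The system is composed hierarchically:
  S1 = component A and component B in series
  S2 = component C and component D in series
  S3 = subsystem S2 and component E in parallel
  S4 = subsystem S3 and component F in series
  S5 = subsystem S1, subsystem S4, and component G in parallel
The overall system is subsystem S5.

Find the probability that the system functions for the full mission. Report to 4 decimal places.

0.9827

Series (A and B): 0.992000 × 0.775000 = 0.768800
Series (C and D): 0.849000 × 0.990000 = 0.840510
Parallel ([0.840510] and E): 1 − (1 − 0.840510)(1 − 0.754000) = 0.960765
Series ([0.960765] and F): 0.960765 × 0.744000 = 0.714809
Parallel ([0.768800], [0.714809], and G): 1 − (1 − 0.768800)(1 − 0.714809)(1 − 0.738000) = 0.9827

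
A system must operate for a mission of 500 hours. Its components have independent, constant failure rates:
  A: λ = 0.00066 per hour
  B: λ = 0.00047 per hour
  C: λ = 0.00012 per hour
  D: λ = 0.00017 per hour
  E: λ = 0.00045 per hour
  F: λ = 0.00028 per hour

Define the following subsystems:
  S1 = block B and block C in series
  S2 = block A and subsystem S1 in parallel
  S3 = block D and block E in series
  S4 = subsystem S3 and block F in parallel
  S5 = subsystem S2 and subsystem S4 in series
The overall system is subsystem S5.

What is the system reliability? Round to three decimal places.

0.896

R(A) = exp(−0.00066 × 500) = 0.71892
R(B) = exp(−0.00047 × 500) = 0.79057
R(C) = exp(−0.00012 × 500) = 0.94176
R(D) = exp(−0.00017 × 500) = 0.91851
R(E) = exp(−0.00045 × 500) = 0.79852
R(F) = exp(−0.00028 × 500) = 0.86936
Series (B and C): 0.79057 × 0.94176 = 0.74453
Parallel (A and [0.74453]): 1 − (1 − 0.71892)(1 − 0.74453) = 0.92819
Series (D and E): 0.91851 × 0.79852 = 0.73345
Parallel ([0.73345] and F): 1 − (1 − 0.73345)(1 − 0.86936) = 0.96518
Series ([0.92819] and [0.96518]): 0.92819 × 0.96518 = 0.896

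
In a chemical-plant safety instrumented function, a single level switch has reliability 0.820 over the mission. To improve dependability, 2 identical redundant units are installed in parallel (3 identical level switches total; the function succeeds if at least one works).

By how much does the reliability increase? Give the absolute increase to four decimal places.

R_before = 0.820
R_after = 1 − (1 − 0.820)^3 = 0.9942
ΔR = 0.9942 − 0.820 = 0.1742

0.1742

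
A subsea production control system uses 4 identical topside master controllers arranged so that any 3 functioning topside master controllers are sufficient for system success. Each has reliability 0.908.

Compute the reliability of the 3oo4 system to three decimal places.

R = Σ_{i=3}^{4} C(4,i) p^i (1−p)^{4−i} with p = 0.908
C(4,3)·0.908^3·0.092^1 = 0.27549
C(4,4)·0.908^4·0.092^0 = 0.67974
Sum = 0.955

0.955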